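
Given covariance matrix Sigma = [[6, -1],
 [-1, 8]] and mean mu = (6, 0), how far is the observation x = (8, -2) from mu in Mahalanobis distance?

Step 1 — centre the observation: (x - mu) = (2, -2).

Step 2 — invert Sigma. det(Sigma) = 6·8 - (-1)² = 47.
  Sigma^{-1} = (1/det) · [[d, -b], [-b, a]] = [[0.1702, 0.0213],
 [0.0213, 0.1277]].

Step 3 — form the quadratic (x - mu)^T · Sigma^{-1} · (x - mu):
  Sigma^{-1} · (x - mu) = (0.2979, -0.2128).
  (x - mu)^T · [Sigma^{-1} · (x - mu)] = (2)·(0.2979) + (-2)·(-0.2128) = 1.0213.

Step 4 — take square root: d = √(1.0213) ≈ 1.0106.

d(x, mu) = √(1.0213) ≈ 1.0106


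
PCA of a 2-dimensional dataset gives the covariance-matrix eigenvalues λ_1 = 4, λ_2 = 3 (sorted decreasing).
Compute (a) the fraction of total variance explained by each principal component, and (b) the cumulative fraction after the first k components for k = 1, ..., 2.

Step 1 — total variance = trace(Sigma) = Σ λ_i = 4 + 3 = 7.

Step 2 — fraction explained by component i = λ_i / Σ λ:
  PC1: 4/7 = 0.5714
  PC2: 3/7 = 0.4286

Step 3 — cumulative fraction after k components = (λ_1 + ... + λ_k) / Σ λ:
  k = 1: 4/7 = 0.5714
  k = 2: (4 + 3)/7 = 7/7 = 1

Summary (fraction, with percent):

explained: PC1 0.5714 (57.14%), PC2 0.4286 (42.86%);  cumulative: 0.5714, 1


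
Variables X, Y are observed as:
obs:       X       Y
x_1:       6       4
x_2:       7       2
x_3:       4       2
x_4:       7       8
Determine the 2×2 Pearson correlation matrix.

Step 1 — column means:
  mean(X) = (6 + 7 + 4 + 7) / 4 = 24/4 = 6
  mean(Y) = (4 + 2 + 2 + 8) / 4 = 16/4 = 4

Step 2 — sample variances and covariances s[i,j] = (1/(n-1)) · Σ_k (x_{k,i} - mean_i) · (x_{k,j} - mean_j), with n-1 = 3:
  s[X,X] = ((0)·(0) + (1)·(1) + (-2)·(-2) + (1)·(1)) / 3 = 6/3 = 2
  s[X,Y] = ((0)·(0) + (1)·(-2) + (-2)·(-2) + (1)·(4)) / 3 = 6/3 = 2
  s[Y,Y] = ((0)·(0) + (-2)·(-2) + (-2)·(-2) + (4)·(4)) / 3 = 24/3 = 8
  Sample standard deviations s_i = √(s[i,i]):
  s(X) = √(2) = 1.4142
  s(Y) = √(8) = 2.8284

Step 3 — r_{ij} = s_{ij} / (s_i · s_j):
  r[X,X] = 1 (diagonal).
  r[X,Y] = 2 / (1.4142 · 2.8284) = 2 / 4 = 0.5
  r[Y,Y] = 1 (diagonal).

R is symmetric with unit diagonal. Assembling:

R = [[1, 0.5],
 [0.5, 1]]


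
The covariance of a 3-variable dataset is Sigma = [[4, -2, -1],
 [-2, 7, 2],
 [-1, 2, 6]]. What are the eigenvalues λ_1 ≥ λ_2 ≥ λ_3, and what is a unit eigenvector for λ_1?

Step 1 — characteristic polynomial p(λ) = det(λI - Sigma) = λ³ - tr·λ² + c_1·λ - det, where tr = trace, c_1 = sum of the principal 2×2 minors, det = det(Sigma):
  tr = 4 + 7 + 6 = 17,
  c_1 = (4·7 - (-2)²) + (4·6 - (-1)²) + (7·6 - (2)²) = 24 + 23 + 38 = 85,
  det = 4·(7·6 - (2)²) - (-2)·((-2)·6 - (2)·(-1)) + (-1)·((-2)·(2) - 7·(-1)) = 4·(38) - (-2)·(-10) + (-1)·(3) = 129.
  So p(λ) = λ³ - 17λ² + 85λ - 129.
Step 2 — look for an integer root (rational root theorem: any rational root is an integer divisor of 129). Testing λ = 3:
  p(3) = 27 - 153 + 255 - 129 = 0  ✓
  Dividing out (λ - 3): p(λ) = (λ - 3)(λ² - 14λ + 43).
Step 3 — remaining eigenvalues from the quadratic λ² - 14λ + 43 = 0:
  Δ = 14² - 4·43 = 196 - 172 = 24,  λ = (14 ± √24)/2 = (14 ± 4.899)/2 ≈ 9.4495 or 4.5505.
  Sorted: λ_1 = 9.4495,  λ_2 = 4.5505,  λ_3 = 3  (check: sum = 17 = tr ✓).

Step 4 — unit eigenvector for λ_1 ≈ 9.4495: v spans the null space of (Sigma - λ_1 I), whose rows are
  r_1 = (-5.4495, -2, -1),  r_2 = (-2, -2.4495, 2),  r_3 = (-1, 2, -3.4495).
  v is orthogonal to every row, so take v ∝ r_1 × r_2 = ((-2)·(2) - (-1)·(-2.4495), (-1)·(-2) - (-5.4495)·(2), (-5.4495)·(-2.4495) - (-2)·(-2)) ≈ (-6.4495, 12.899, 9.3485).
  Rescale (multiply by -1 so the first nonzero entry is positive): u = (6.4495, -12.899, -9.3485).
  ||u|| = √((6.4495)² + (-12.899)² + (-9.3485)²) = √(295.3735) ≈ 17.1864,  v_1 = u/||u|| ≈ (0.3753, -0.7505, -0.5439) (||v_1|| = 1).

λ_1 = 9.4495,  λ_2 = 4.5505,  λ_3 = 3;  v_1 ≈ (0.3753, -0.7505, -0.5439)


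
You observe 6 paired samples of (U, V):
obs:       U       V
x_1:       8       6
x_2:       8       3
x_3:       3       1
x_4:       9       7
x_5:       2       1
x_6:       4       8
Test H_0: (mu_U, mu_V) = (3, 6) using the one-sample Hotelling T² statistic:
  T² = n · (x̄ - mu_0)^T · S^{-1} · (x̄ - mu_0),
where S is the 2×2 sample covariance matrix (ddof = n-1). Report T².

Step 1 — sample mean vector:
  mean(U) = (8 + 8 + 3 + 9 + 2 + 4) / 6 = 34/6 = 5.6667
  mean(V) = (6 + 3 + 1 + 7 + 1 + 8) / 6 = 26/6 = 4.3333
  x̄ = (5.6667, 4.3333),  deviation x̄ - mu_0 = (5.6667, 4.3333) - (3, 6) = (2.6667, -1.6667).

Step 2 — sample covariance matrix, S[i,j] = (1/(n-1)) · Σ_k (x_{k,i} - mean_i) · (x_{k,j} - mean_j), divisor n-1 = 5:
  S[U,U] = ((2.3333)·(2.3333) + (2.3333)·(2.3333) + (-2.6667)·(-2.6667) + (3.3333)·(3.3333) + (-3.6667)·(-3.6667) + (-1.6667)·(-1.6667)) / 5 = 45.3333/5 = 9.0667
  S[U,V] = ((2.3333)·(1.6667) + (2.3333)·(-1.3333) + (-2.6667)·(-3.3333) + (3.3333)·(2.6667) + (-3.6667)·(-3.3333) + (-1.6667)·(3.6667)) / 5 = 24.6667/5 = 4.9333
  S[V,V] = ((1.6667)·(1.6667) + (-1.3333)·(-1.3333) + (-3.3333)·(-3.3333) + (2.6667)·(2.6667) + (-3.3333)·(-3.3333) + (3.6667)·(3.6667)) / 5 = 47.3333/5 = 9.4667
  S = [[9.0667, 4.9333],
 [4.9333, 9.4667]].

Step 3 — invert S. det(S) = 9.0667·9.4667 - (4.9333)² = 61.4933.
  S^{-1} = (1/det) · [[d, -b], [-b, a]] = [[0.1539, -0.0802],
 [-0.0802, 0.1474]].

Step 4 — quadratic form (x̄ - mu_0)^T · S^{-1} · (x̄ - mu_0):
  S^{-1} · (x̄ - mu_0) = (0.5442, -0.4597),
  (x̄ - mu_0)^T · [...] = (2.6667)·(0.5442) + (-1.6667)·(-0.4597) = 2.2174.

Step 5 — scale by n: T² = 6 · 2.2174 = 13.3044.

T² ≈ 13.3044


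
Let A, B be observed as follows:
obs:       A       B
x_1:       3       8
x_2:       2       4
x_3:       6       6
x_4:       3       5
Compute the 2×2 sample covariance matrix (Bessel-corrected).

Step 1 — column means:
  mean(A) = (3 + 2 + 6 + 3) / 4 = 14/4 = 3.5
  mean(B) = (8 + 4 + 6 + 5) / 4 = 23/4 = 5.75

Step 2 — sample covariance S[i,j] = (1/(n-1)) · Σ_k (x_{k,i} - mean_i) · (x_{k,j} - mean_j), with n-1 = 3.
  S[A,A] = ((-0.5)·(-0.5) + (-1.5)·(-1.5) + (2.5)·(2.5) + (-0.5)·(-0.5)) / 3 = 9/3 = 3
  S[A,B] = ((-0.5)·(2.25) + (-1.5)·(-1.75) + (2.5)·(0.25) + (-0.5)·(-0.75)) / 3 = 2.5/3 = 0.8333
  S[B,B] = ((2.25)·(2.25) + (-1.75)·(-1.75) + (0.25)·(0.25) + (-0.75)·(-0.75)) / 3 = 8.75/3 = 2.9167

S is symmetric (S[j,i] = S[i,j]). Assembling:

S = [[3, 0.8333],
 [0.8333, 2.9167]]


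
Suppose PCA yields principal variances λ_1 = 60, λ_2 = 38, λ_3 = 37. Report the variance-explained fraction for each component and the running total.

Step 1 — total variance = trace(Sigma) = Σ λ_i = 60 + 38 + 37 = 135.

Step 2 — fraction explained by component i = λ_i / Σ λ:
  PC1: 60/135 = 0.4444
  PC2: 38/135 = 0.2815
  PC3: 37/135 = 0.2741

Step 3 — cumulative fraction after k components = (λ_1 + ... + λ_k) / Σ λ:
  k = 1: 60/135 = 0.4444
  k = 2: (60 + 38)/135 = 98/135 = 0.7259
  k = 3: (60 + 38 + 37)/135 = 135/135 = 1

Summary (fraction, with percent):

explained: PC1 0.4444 (44.44%), PC2 0.2815 (28.15%), PC3 0.2741 (27.41%);  cumulative: 0.4444, 0.7259, 1


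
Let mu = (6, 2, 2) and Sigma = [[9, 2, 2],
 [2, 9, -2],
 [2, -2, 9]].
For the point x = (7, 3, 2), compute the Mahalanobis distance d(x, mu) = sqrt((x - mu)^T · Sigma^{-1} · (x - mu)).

Step 1 — centre the observation: (x - mu) = (1, 1, 0).

Step 2 — invert Sigma (cofactor / det for 3×3, or solve directly):
  Sigma^{-1} = [[0.1273, -0.0364, -0.0364],
 [-0.0364, 0.1273, 0.0364],
 [-0.0364, 0.0364, 0.1273]].

Step 3 — form the quadratic (x - mu)^T · Sigma^{-1} · (x - mu):
  Sigma^{-1} · (x - mu) = (0.0909, 0.0909, 0).
  (x - mu)^T · [Sigma^{-1} · (x - mu)] = (1)·(0.0909) + (1)·(0.0909) + (0)·(0) = 0.1818.

Step 4 — take square root: d = √(0.1818) ≈ 0.4264.

d(x, mu) = √(0.1818) ≈ 0.4264


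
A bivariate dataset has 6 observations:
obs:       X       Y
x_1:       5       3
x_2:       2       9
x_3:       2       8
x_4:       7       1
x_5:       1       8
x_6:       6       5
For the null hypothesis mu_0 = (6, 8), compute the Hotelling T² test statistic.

Step 1 — sample mean vector:
  mean(X) = (5 + 2 + 2 + 7 + 1 + 6) / 6 = 23/6 = 3.8333
  mean(Y) = (3 + 9 + 8 + 1 + 8 + 5) / 6 = 34/6 = 5.6667
  x̄ = (3.8333, 5.6667),  deviation x̄ - mu_0 = (3.8333, 5.6667) - (6, 8) = (-2.1667, -2.3333).

Step 2 — sample covariance matrix, S[i,j] = (1/(n-1)) · Σ_k (x_{k,i} - mean_i) · (x_{k,j} - mean_j), divisor n-1 = 5:
  S[X,X] = ((1.1667)·(1.1667) + (-1.8333)·(-1.8333) + (-1.8333)·(-1.8333) + (3.1667)·(3.1667) + (-2.8333)·(-2.8333) + (2.1667)·(2.1667)) / 5 = 30.8333/5 = 6.1667
  S[X,Y] = ((1.1667)·(-2.6667) + (-1.8333)·(3.3333) + (-1.8333)·(2.3333) + (3.1667)·(-4.6667) + (-2.8333)·(2.3333) + (2.1667)·(-0.6667)) / 5 = -36.3333/5 = -7.2667
  S[Y,Y] = ((-2.6667)·(-2.6667) + (3.3333)·(3.3333) + (2.3333)·(2.3333) + (-4.6667)·(-4.6667) + (2.3333)·(2.3333) + (-0.6667)·(-0.6667)) / 5 = 51.3333/5 = 10.2667
  S = [[6.1667, -7.2667],
 [-7.2667, 10.2667]].

Step 3 — invert S. det(S) = 6.1667·10.2667 - (-7.2667)² = 10.5067.
  S^{-1} = (1/det) · [[d, -b], [-b, a]] = [[0.9772, 0.6916],
 [0.6916, 0.5869]].

Step 4 — quadratic form (x̄ - mu_0)^T · S^{-1} · (x̄ - mu_0):
  S^{-1} · (x̄ - mu_0) = (-3.731, -2.868),
  (x̄ - mu_0)^T · [...] = (-2.1667)·(-3.731) + (-2.3333)·(-2.868) = 14.7758.

Step 5 — scale by n: T² = 6 · 14.7758 = 88.6548.

T² ≈ 88.6548


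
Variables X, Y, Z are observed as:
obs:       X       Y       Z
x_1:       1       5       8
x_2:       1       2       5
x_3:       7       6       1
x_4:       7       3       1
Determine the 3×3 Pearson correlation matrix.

Step 1 — column means:
  mean(X) = (1 + 1 + 7 + 7) / 4 = 16/4 = 4
  mean(Y) = (5 + 2 + 6 + 3) / 4 = 16/4 = 4
  mean(Z) = (8 + 5 + 1 + 1) / 4 = 15/4 = 3.75

Step 2 — sample variances and covariances s[i,j] = (1/(n-1)) · Σ_k (x_{k,i} - mean_i) · (x_{k,j} - mean_j), with n-1 = 3:
  s[X,X] = ((-3)·(-3) + (-3)·(-3) + (3)·(3) + (3)·(3)) / 3 = 36/3 = 12
  s[X,Y] = ((-3)·(1) + (-3)·(-2) + (3)·(2) + (3)·(-1)) / 3 = 6/3 = 2
  s[X,Z] = ((-3)·(4.25) + (-3)·(1.25) + (3)·(-2.75) + (3)·(-2.75)) / 3 = -33/3 = -11
  s[Y,Y] = ((1)·(1) + (-2)·(-2) + (2)·(2) + (-1)·(-1)) / 3 = 10/3 = 3.3333
  s[Y,Z] = ((1)·(4.25) + (-2)·(1.25) + (2)·(-2.75) + (-1)·(-2.75)) / 3 = -1/3 = -0.3333
  s[Z,Z] = ((4.25)·(4.25) + (1.25)·(1.25) + (-2.75)·(-2.75) + (-2.75)·(-2.75)) / 3 = 34.75/3 = 11.5833
  Sample standard deviations s_i = √(s[i,i]):
  s(X) = √(12) = 3.4641
  s(Y) = √(3.3333) = 1.8257
  s(Z) = √(11.5833) = 3.4034

Step 3 — r_{ij} = s_{ij} / (s_i · s_j):
  r[X,X] = 1 (diagonal).
  r[X,Y] = 2 / (3.4641 · 1.8257) = 2 / 6.3246 = 0.3162
  r[X,Z] = -11 / (3.4641 · 3.4034) = -11 / 11.7898 = -0.933
  r[Y,Y] = 1 (diagonal).
  r[Y,Z] = -0.3333 / (1.8257 · 3.4034) = -0.3333 / 6.2138 = -0.0536
  r[Z,Z] = 1 (diagonal).

R is symmetric with unit diagonal. Assembling:

R = [[1, 0.3162, -0.933],
 [0.3162, 1, -0.0536],
 [-0.933, -0.0536, 1]]


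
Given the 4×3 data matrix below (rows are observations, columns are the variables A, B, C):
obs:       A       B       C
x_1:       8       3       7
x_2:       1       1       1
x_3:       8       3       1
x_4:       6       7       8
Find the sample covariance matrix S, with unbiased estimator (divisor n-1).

Step 1 — column means:
  mean(A) = (8 + 1 + 8 + 6) / 4 = 23/4 = 5.75
  mean(B) = (3 + 1 + 3 + 7) / 4 = 14/4 = 3.5
  mean(C) = (7 + 1 + 1 + 8) / 4 = 17/4 = 4.25

Step 2 — sample covariance S[i,j] = (1/(n-1)) · Σ_k (x_{k,i} - mean_i) · (x_{k,j} - mean_j), with n-1 = 3.
  S[A,A] = ((2.25)·(2.25) + (-4.75)·(-4.75) + (2.25)·(2.25) + (0.25)·(0.25)) / 3 = 32.75/3 = 10.9167
  S[A,B] = ((2.25)·(-0.5) + (-4.75)·(-2.5) + (2.25)·(-0.5) + (0.25)·(3.5)) / 3 = 10.5/3 = 3.5
  S[A,C] = ((2.25)·(2.75) + (-4.75)·(-3.25) + (2.25)·(-3.25) + (0.25)·(3.75)) / 3 = 15.25/3 = 5.0833
  S[B,B] = ((-0.5)·(-0.5) + (-2.5)·(-2.5) + (-0.5)·(-0.5) + (3.5)·(3.5)) / 3 = 19/3 = 6.3333
  S[B,C] = ((-0.5)·(2.75) + (-2.5)·(-3.25) + (-0.5)·(-3.25) + (3.5)·(3.75)) / 3 = 21.5/3 = 7.1667
  S[C,C] = ((2.75)·(2.75) + (-3.25)·(-3.25) + (-3.25)·(-3.25) + (3.75)·(3.75)) / 3 = 42.75/3 = 14.25

S is symmetric (S[j,i] = S[i,j]). Assembling:

S = [[10.9167, 3.5, 5.0833],
 [3.5, 6.3333, 7.1667],
 [5.0833, 7.1667, 14.25]]


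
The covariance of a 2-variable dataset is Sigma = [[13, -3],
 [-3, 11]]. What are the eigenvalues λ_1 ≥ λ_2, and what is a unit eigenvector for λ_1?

Step 1 — characteristic polynomial of 2×2 Sigma:
  det(Sigma - λI) = λ² - trace · λ + det = 0.
  trace = 13 + 11 = 24, det = 13·11 - (-3)² = 134.
Step 2 — discriminant:
  Δ = trace² - 4·det = 576 - 536 = 40.
Step 3 — eigenvalues:
  λ = (trace ± √Δ)/2 = (24 ± 6.3246)/2,
  λ_1 = 15.1623,  λ_2 = 8.8377.

Step 4 — unit eigenvector for λ_1: solve (Sigma - λ_1 I)v = 0. First row:
  (13 - 15.1623)·v_x + (-3)·v_y = 0, i.e. (-2.1623)·v_x + (-3)·v_y = 0,
  so v ∝ (b, λ_1 - a) = (-3, 2.1623); multiply by -1 so the first entry is positive: u = (3, -2.1623).
  ||u|| = √((3)² + (-2.1623)²) = √(13.6754) ≈ 3.698,
  v_1 = u/||u|| ≈ (0.8112, -0.5847) (||v_1|| = 1).

λ_1 = 15.1623,  λ_2 = 8.8377;  v_1 ≈ (0.8112, -0.5847)


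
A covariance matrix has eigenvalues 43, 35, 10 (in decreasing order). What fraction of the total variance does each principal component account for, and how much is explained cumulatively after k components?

Step 1 — total variance = trace(Sigma) = Σ λ_i = 43 + 35 + 10 = 88.

Step 2 — fraction explained by component i = λ_i / Σ λ:
  PC1: 43/88 = 0.4886
  PC2: 35/88 = 0.3977
  PC3: 10/88 = 0.1136

Step 3 — cumulative fraction after k components = (λ_1 + ... + λ_k) / Σ λ:
  k = 1: 43/88 = 0.4886
  k = 2: (43 + 35)/88 = 78/88 = 0.8864
  k = 3: (43 + 35 + 10)/88 = 88/88 = 1

Summary (fraction, with percent):

explained: PC1 0.4886 (48.86%), PC2 0.3977 (39.77%), PC3 0.1136 (11.36%);  cumulative: 0.4886, 0.8864, 1


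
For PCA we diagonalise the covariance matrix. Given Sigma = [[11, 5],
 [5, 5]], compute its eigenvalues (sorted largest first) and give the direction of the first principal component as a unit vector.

Step 1 — characteristic polynomial of 2×2 Sigma:
  det(Sigma - λI) = λ² - trace · λ + det = 0.
  trace = 11 + 5 = 16, det = 11·5 - (5)² = 30.
Step 2 — discriminant:
  Δ = trace² - 4·det = 256 - 120 = 136.
Step 3 — eigenvalues:
  λ = (trace ± √Δ)/2 = (16 ± 11.6619)/2,
  λ_1 = 13.831,  λ_2 = 2.169.

Step 4 — unit eigenvector for λ_1: solve (Sigma - λ_1 I)v = 0. First row:
  (11 - 13.831)·v_x + (5)·v_y = 0, i.e. (-2.831)·v_x + (5)·v_y = 0,
  so v ∝ (b, λ_1 - a) = (5, 2.831) = u.
  ||u|| = √((5)² + (2.831)²) = √(33.0143) ≈ 5.7458,
  v_1 = u/||u|| ≈ (0.8702, 0.4927) (||v_1|| = 1).

λ_1 = 13.831,  λ_2 = 2.169;  v_1 ≈ (0.8702, 0.4927)


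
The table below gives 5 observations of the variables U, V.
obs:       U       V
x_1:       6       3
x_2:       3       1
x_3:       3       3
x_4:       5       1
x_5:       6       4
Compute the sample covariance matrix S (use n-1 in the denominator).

Step 1 — column means:
  mean(U) = (6 + 3 + 3 + 5 + 6) / 5 = 23/5 = 4.6
  mean(V) = (3 + 1 + 3 + 1 + 4) / 5 = 12/5 = 2.4

Step 2 — sample covariance S[i,j] = (1/(n-1)) · Σ_k (x_{k,i} - mean_i) · (x_{k,j} - mean_j), with n-1 = 4.
  S[U,U] = ((1.4)·(1.4) + (-1.6)·(-1.6) + (-1.6)·(-1.6) + (0.4)·(0.4) + (1.4)·(1.4)) / 4 = 9.2/4 = 2.3
  S[U,V] = ((1.4)·(0.6) + (-1.6)·(-1.4) + (-1.6)·(0.6) + (0.4)·(-1.4) + (1.4)·(1.6)) / 4 = 3.8/4 = 0.95
  S[V,V] = ((0.6)·(0.6) + (-1.4)·(-1.4) + (0.6)·(0.6) + (-1.4)·(-1.4) + (1.6)·(1.6)) / 4 = 7.2/4 = 1.8

S is symmetric (S[j,i] = S[i,j]). Assembling:

S = [[2.3, 0.95],
 [0.95, 1.8]]


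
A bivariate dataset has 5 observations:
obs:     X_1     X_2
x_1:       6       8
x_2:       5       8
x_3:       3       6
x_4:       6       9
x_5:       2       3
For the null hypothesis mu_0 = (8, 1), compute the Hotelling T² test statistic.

Step 1 — sample mean vector:
  mean(X_1) = (6 + 5 + 3 + 6 + 2) / 5 = 22/5 = 4.4
  mean(X_2) = (8 + 8 + 6 + 9 + 3) / 5 = 34/5 = 6.8
  x̄ = (4.4, 6.8),  deviation x̄ - mu_0 = (4.4, 6.8) - (8, 1) = (-3.6, 5.8).

Step 2 — sample covariance matrix, S[i,j] = (1/(n-1)) · Σ_k (x_{k,i} - mean_i) · (x_{k,j} - mean_j), divisor n-1 = 4:
  S[X_1,X_1] = ((1.6)·(1.6) + (0.6)·(0.6) + (-1.4)·(-1.4) + (1.6)·(1.6) + (-2.4)·(-2.4)) / 4 = 13.2/4 = 3.3
  S[X_1,X_2] = ((1.6)·(1.2) + (0.6)·(1.2) + (-1.4)·(-0.8) + (1.6)·(2.2) + (-2.4)·(-3.8)) / 4 = 16.4/4 = 4.1
  S[X_2,X_2] = ((1.2)·(1.2) + (1.2)·(1.2) + (-0.8)·(-0.8) + (2.2)·(2.2) + (-3.8)·(-3.8)) / 4 = 22.8/4 = 5.7
  S = [[3.3, 4.1],
 [4.1, 5.7]].

Step 3 — invert S. det(S) = 3.3·5.7 - (4.1)² = 2.
  S^{-1} = (1/det) · [[d, -b], [-b, a]] = [[2.85, -2.05],
 [-2.05, 1.65]].

Step 4 — quadratic form (x̄ - mu_0)^T · S^{-1} · (x̄ - mu_0):
  S^{-1} · (x̄ - mu_0) = (-22.15, 16.95),
  (x̄ - mu_0)^T · [...] = (-3.6)·(-22.15) + (5.8)·(16.95) = 178.05.

Step 5 — scale by n: T² = 5 · 178.05 = 890.25.

T² ≈ 890.25


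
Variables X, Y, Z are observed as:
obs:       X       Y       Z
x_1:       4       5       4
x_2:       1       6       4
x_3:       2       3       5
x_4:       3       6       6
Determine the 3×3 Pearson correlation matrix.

Step 1 — column means:
  mean(X) = (4 + 1 + 2 + 3) / 4 = 10/4 = 2.5
  mean(Y) = (5 + 6 + 3 + 6) / 4 = 20/4 = 5
  mean(Z) = (4 + 4 + 5 + 6) / 4 = 19/4 = 4.75

Step 2 — sample variances and covariances s[i,j] = (1/(n-1)) · Σ_k (x_{k,i} - mean_i) · (x_{k,j} - mean_j), with n-1 = 3:
  s[X,X] = ((1.5)·(1.5) + (-1.5)·(-1.5) + (-0.5)·(-0.5) + (0.5)·(0.5)) / 3 = 5/3 = 1.6667
  s[X,Y] = ((1.5)·(0) + (-1.5)·(1) + (-0.5)·(-2) + (0.5)·(1)) / 3 = 0/3 = 0
  s[X,Z] = ((1.5)·(-0.75) + (-1.5)·(-0.75) + (-0.5)·(0.25) + (0.5)·(1.25)) / 3 = 0.5/3 = 0.1667
  s[Y,Y] = ((0)·(0) + (1)·(1) + (-2)·(-2) + (1)·(1)) / 3 = 6/3 = 2
  s[Y,Z] = ((0)·(-0.75) + (1)·(-0.75) + (-2)·(0.25) + (1)·(1.25)) / 3 = 0/3 = 0
  s[Z,Z] = ((-0.75)·(-0.75) + (-0.75)·(-0.75) + (0.25)·(0.25) + (1.25)·(1.25)) / 3 = 2.75/3 = 0.9167
  Sample standard deviations s_i = √(s[i,i]):
  s(X) = √(1.6667) = 1.291
  s(Y) = √(2) = 1.4142
  s(Z) = √(0.9167) = 0.9574

Step 3 — r_{ij} = s_{ij} / (s_i · s_j):
  r[X,X] = 1 (diagonal).
  r[X,Y] = 0 / (1.291 · 1.4142) = 0 / 1.8257 = 0
  r[X,Z] = 0.1667 / (1.291 · 0.9574) = 0.1667 / 1.236 = 0.1348
  r[Y,Y] = 1 (diagonal).
  r[Y,Z] = 0 / (1.4142 · 0.9574) = 0 / 1.354 = 0
  r[Z,Z] = 1 (diagonal).

R is symmetric with unit diagonal. Assembling:

R = [[1, 0, 0.1348],
 [0, 1, 0],
 [0.1348, 0, 1]]


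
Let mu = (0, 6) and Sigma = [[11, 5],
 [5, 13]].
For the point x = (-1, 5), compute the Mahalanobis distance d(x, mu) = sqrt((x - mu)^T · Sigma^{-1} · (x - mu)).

Step 1 — centre the observation: (x - mu) = (-1, -1).

Step 2 — invert Sigma. det(Sigma) = 11·13 - (5)² = 118.
  Sigma^{-1} = (1/det) · [[d, -b], [-b, a]] = [[0.1102, -0.0424],
 [-0.0424, 0.0932]].

Step 3 — form the quadratic (x - mu)^T · Sigma^{-1} · (x - mu):
  Sigma^{-1} · (x - mu) = (-0.0678, -0.0508).
  (x - mu)^T · [Sigma^{-1} · (x - mu)] = (-1)·(-0.0678) + (-1)·(-0.0508) = 0.1186.

Step 4 — take square root: d = √(0.1186) ≈ 0.3444.

d(x, mu) = √(0.1186) ≈ 0.3444


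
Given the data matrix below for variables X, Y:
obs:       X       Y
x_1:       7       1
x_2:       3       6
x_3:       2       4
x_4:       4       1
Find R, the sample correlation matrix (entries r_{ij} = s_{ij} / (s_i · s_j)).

Step 1 — column means:
  mean(X) = (7 + 3 + 2 + 4) / 4 = 16/4 = 4
  mean(Y) = (1 + 6 + 4 + 1) / 4 = 12/4 = 3

Step 2 — sample variances and covariances s[i,j] = (1/(n-1)) · Σ_k (x_{k,i} - mean_i) · (x_{k,j} - mean_j), with n-1 = 3:
  s[X,X] = ((3)·(3) + (-1)·(-1) + (-2)·(-2) + (0)·(0)) / 3 = 14/3 = 4.6667
  s[X,Y] = ((3)·(-2) + (-1)·(3) + (-2)·(1) + (0)·(-2)) / 3 = -11/3 = -3.6667
  s[Y,Y] = ((-2)·(-2) + (3)·(3) + (1)·(1) + (-2)·(-2)) / 3 = 18/3 = 6
  Sample standard deviations s_i = √(s[i,i]):
  s(X) = √(4.6667) = 2.1602
  s(Y) = √(6) = 2.4495

Step 3 — r_{ij} = s_{ij} / (s_i · s_j):
  r[X,X] = 1 (diagonal).
  r[X,Y] = -3.6667 / (2.1602 · 2.4495) = -3.6667 / 5.2915 = -0.6929
  r[Y,Y] = 1 (diagonal).

R is symmetric with unit diagonal. Assembling:

R = [[1, -0.6929],
 [-0.6929, 1]]


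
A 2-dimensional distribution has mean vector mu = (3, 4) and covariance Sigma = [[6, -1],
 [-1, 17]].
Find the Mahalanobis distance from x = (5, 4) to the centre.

Step 1 — centre the observation: (x - mu) = (2, 0).

Step 2 — invert Sigma. det(Sigma) = 6·17 - (-1)² = 101.
  Sigma^{-1} = (1/det) · [[d, -b], [-b, a]] = [[0.1683, 0.0099],
 [0.0099, 0.0594]].

Step 3 — form the quadratic (x - mu)^T · Sigma^{-1} · (x - mu):
  Sigma^{-1} · (x - mu) = (0.3366, 0.0198).
  (x - mu)^T · [Sigma^{-1} · (x - mu)] = (2)·(0.3366) + (0)·(0.0198) = 0.6733.

Step 4 — take square root: d = √(0.6733) ≈ 0.8205.

d(x, mu) = √(0.6733) ≈ 0.8205


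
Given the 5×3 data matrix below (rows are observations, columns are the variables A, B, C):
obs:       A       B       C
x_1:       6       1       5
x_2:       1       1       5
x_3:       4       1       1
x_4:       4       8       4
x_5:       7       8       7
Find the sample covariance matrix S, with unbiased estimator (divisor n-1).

Step 1 — column means:
  mean(A) = (6 + 1 + 4 + 4 + 7) / 5 = 22/5 = 4.4
  mean(B) = (1 + 1 + 1 + 8 + 8) / 5 = 19/5 = 3.8
  mean(C) = (5 + 5 + 1 + 4 + 7) / 5 = 22/5 = 4.4

Step 2 — sample covariance S[i,j] = (1/(n-1)) · Σ_k (x_{k,i} - mean_i) · (x_{k,j} - mean_j), with n-1 = 4.
  S[A,A] = ((1.6)·(1.6) + (-3.4)·(-3.4) + (-0.4)·(-0.4) + (-0.4)·(-0.4) + (2.6)·(2.6)) / 4 = 21.2/4 = 5.3
  S[A,B] = ((1.6)·(-2.8) + (-3.4)·(-2.8) + (-0.4)·(-2.8) + (-0.4)·(4.2) + (2.6)·(4.2)) / 4 = 15.4/4 = 3.85
  S[A,C] = ((1.6)·(0.6) + (-3.4)·(0.6) + (-0.4)·(-3.4) + (-0.4)·(-0.4) + (2.6)·(2.6)) / 4 = 7.2/4 = 1.8
  S[B,B] = ((-2.8)·(-2.8) + (-2.8)·(-2.8) + (-2.8)·(-2.8) + (4.2)·(4.2) + (4.2)·(4.2)) / 4 = 58.8/4 = 14.7
  S[B,C] = ((-2.8)·(0.6) + (-2.8)·(0.6) + (-2.8)·(-3.4) + (4.2)·(-0.4) + (4.2)·(2.6)) / 4 = 15.4/4 = 3.85
  S[C,C] = ((0.6)·(0.6) + (0.6)·(0.6) + (-3.4)·(-3.4) + (-0.4)·(-0.4) + (2.6)·(2.6)) / 4 = 19.2/4 = 4.8

S is symmetric (S[j,i] = S[i,j]). Assembling:

S = [[5.3, 3.85, 1.8],
 [3.85, 14.7, 3.85],
 [1.8, 3.85, 4.8]]


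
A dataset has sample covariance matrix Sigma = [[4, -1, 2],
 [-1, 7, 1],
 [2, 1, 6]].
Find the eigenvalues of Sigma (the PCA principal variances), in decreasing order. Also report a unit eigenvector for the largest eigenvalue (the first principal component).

Step 1 — characteristic polynomial p(λ) = det(λI - Sigma) = λ³ - tr·λ² + c_1·λ - det, where tr = trace, c_1 = sum of the principal 2×2 minors, det = det(Sigma):
  tr = 4 + 7 + 6 = 17,
  c_1 = (4·7 - (-1)²) + (4·6 - (2)²) + (7·6 - (1)²) = 27 + 20 + 41 = 88,
  det = 4·(7·6 - (1)²) - (-1)·((-1)·6 - (1)·(2)) + (2)·((-1)·(1) - 7·(2)) = 4·(41) - (-1)·(-8) + (2)·(-15) = 126.
  So p(λ) = λ³ - 17λ² + 88λ - 126.
Step 2 — look for an integer root (rational root theorem: any rational root is an integer divisor of 126). Testing λ = 7:
  p(7) = 343 - 833 + 616 - 126 = 0  ✓
  Dividing out (λ - 7): p(λ) = (λ - 7)(λ² - 10λ + 18).
Step 3 — remaining eigenvalues from the quadratic λ² - 10λ + 18 = 0:
  Δ = 10² - 4·18 = 100 - 72 = 28,  λ = (10 ± √28)/2 = (10 ± 5.2915)/2 ≈ 7.6458 or 2.3542.
  Sorted: λ_1 = 7.6458,  λ_2 = 7,  λ_3 = 2.3542  (check: sum = 17 = tr ✓).

Step 4 — unit eigenvector for λ_1 ≈ 7.6458: v spans the null space of (Sigma - λ_1 I), whose rows are
  r_1 = (-3.6458, -1, 2),  r_2 = (-1, -0.6458, 1),  r_3 = (2, 1, -1.6458).
  v is orthogonal to every row, so take v ∝ r_1 × r_2 = ((-1)·(1) - (2)·(-0.6458), (2)·(-1) - (-3.6458)·(1), (-3.6458)·(-0.6458) - (-1)·(-1)) ≈ (0.2915, 1.6458, 1.3542).
  Let u = (0.2915, 1.6458, 1.3542).
  ||u|| = √((0.2915)² + (1.6458)² + (1.3542)²) = √(4.6275) ≈ 2.1512,  v_1 = u/||u|| ≈ (0.1355, 0.7651, 0.6295) (||v_1|| = 1).

λ_1 = 7.6458,  λ_2 = 7,  λ_3 = 2.3542;  v_1 ≈ (0.1355, 0.7651, 0.6295)


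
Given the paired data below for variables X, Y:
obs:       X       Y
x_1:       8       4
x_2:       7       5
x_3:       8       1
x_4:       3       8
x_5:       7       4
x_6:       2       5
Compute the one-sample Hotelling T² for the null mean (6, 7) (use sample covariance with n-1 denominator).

Step 1 — sample mean vector:
  mean(X) = (8 + 7 + 8 + 3 + 7 + 2) / 6 = 35/6 = 5.8333
  mean(Y) = (4 + 5 + 1 + 8 + 4 + 5) / 6 = 27/6 = 4.5
  x̄ = (5.8333, 4.5),  deviation x̄ - mu_0 = (5.8333, 4.5) - (6, 7) = (-0.1667, -2.5).

Step 2 — sample covariance matrix, S[i,j] = (1/(n-1)) · Σ_k (x_{k,i} - mean_i) · (x_{k,j} - mean_j), divisor n-1 = 5:
  S[X,X] = ((2.1667)·(2.1667) + (1.1667)·(1.1667) + (2.1667)·(2.1667) + (-2.8333)·(-2.8333) + (1.1667)·(1.1667) + (-3.8333)·(-3.8333)) / 5 = 34.8333/5 = 6.9667
  S[X,Y] = ((2.1667)·(-0.5) + (1.1667)·(0.5) + (2.1667)·(-3.5) + (-2.8333)·(3.5) + (1.1667)·(-0.5) + (-3.8333)·(0.5)) / 5 = -20.5/5 = -4.1
  S[Y,Y] = ((-0.5)·(-0.5) + (0.5)·(0.5) + (-3.5)·(-3.5) + (3.5)·(3.5) + (-0.5)·(-0.5) + (0.5)·(0.5)) / 5 = 25.5/5 = 5.1
  S = [[6.9667, -4.1],
 [-4.1, 5.1]].

Step 3 — invert S. det(S) = 6.9667·5.1 - (-4.1)² = 18.72.
  S^{-1} = (1/det) · [[d, -b], [-b, a]] = [[0.2724, 0.219],
 [0.219, 0.3722]].

Step 4 — quadratic form (x̄ - mu_0)^T · S^{-1} · (x̄ - mu_0):
  S^{-1} · (x̄ - mu_0) = (-0.5929, -0.9669),
  (x̄ - mu_0)^T · [...] = (-0.1667)·(-0.5929) + (-2.5)·(-0.9669) = 2.516.

Step 5 — scale by n: T² = 6 · 2.516 = 15.0962.

T² ≈ 15.0962


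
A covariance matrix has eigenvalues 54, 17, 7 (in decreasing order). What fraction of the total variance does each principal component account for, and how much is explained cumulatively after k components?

Step 1 — total variance = trace(Sigma) = Σ λ_i = 54 + 17 + 7 = 78.

Step 2 — fraction explained by component i = λ_i / Σ λ:
  PC1: 54/78 = 0.6923
  PC2: 17/78 = 0.2179
  PC3: 7/78 = 0.0897

Step 3 — cumulative fraction after k components = (λ_1 + ... + λ_k) / Σ λ:
  k = 1: 54/78 = 0.6923
  k = 2: (54 + 17)/78 = 71/78 = 0.9103
  k = 3: (54 + 17 + 7)/78 = 78/78 = 1

Summary (fraction, with percent):

explained: PC1 0.6923 (69.23%), PC2 0.2179 (21.79%), PC3 0.0897 (8.97%);  cumulative: 0.6923, 0.9103, 1


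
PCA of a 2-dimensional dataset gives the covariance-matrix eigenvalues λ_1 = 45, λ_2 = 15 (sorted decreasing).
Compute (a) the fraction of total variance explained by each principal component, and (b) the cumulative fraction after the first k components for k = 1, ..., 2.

Step 1 — total variance = trace(Sigma) = Σ λ_i = 45 + 15 = 60.

Step 2 — fraction explained by component i = λ_i / Σ λ:
  PC1: 45/60 = 0.75
  PC2: 15/60 = 0.25

Step 3 — cumulative fraction after k components = (λ_1 + ... + λ_k) / Σ λ:
  k = 1: 45/60 = 0.75
  k = 2: (45 + 15)/60 = 60/60 = 1

Summary (fraction, with percent):

explained: PC1 0.75 (75%), PC2 0.25 (25%);  cumulative: 0.75, 1


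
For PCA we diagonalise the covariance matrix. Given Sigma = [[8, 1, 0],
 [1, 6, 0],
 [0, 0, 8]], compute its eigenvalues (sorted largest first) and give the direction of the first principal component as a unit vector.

Step 1 — characteristic polynomial p(λ) = det(λI - Sigma) = λ³ - tr·λ² + c_1·λ - det, where tr = trace, c_1 = sum of the principal 2×2 minors, det = det(Sigma):
  tr = 8 + 6 + 8 = 22,
  c_1 = (8·6 - (1)²) + (8·8 - (0)²) + (6·8 - (0)²) = 47 + 64 + 48 = 159,
  det = 8·(6·8 - (0)²) - (1)·((1)·8 - (0)·(0)) + (0)·((1)·(0) - 6·(0)) = 8·(48) - (1)·(8) + (0)·(0) = 376.
  So p(λ) = λ³ - 22λ² + 159λ - 376.
Step 2 — look for an integer root (rational root theorem: any rational root is an integer divisor of 376). Testing λ = 8:
  p(8) = 512 - 1408 + 1272 - 376 = 0  ✓
  Dividing out (λ - 8): p(λ) = (λ - 8)(λ² - 14λ + 47).
Step 3 — remaining eigenvalues from the quadratic λ² - 14λ + 47 = 0:
  Δ = 14² - 4·47 = 196 - 188 = 8,  λ = (14 ± √8)/2 = (14 ± 2.8284)/2 ≈ 8.4142 or 5.5858.
  Sorted: λ_1 = 8.4142,  λ_2 = 8,  λ_3 = 5.5858  (check: sum = 22 = tr ✓).

Step 4 — unit eigenvector for λ_1 ≈ 8.4142: v spans the null space of (Sigma - λ_1 I), whose rows are
  r_1 = (-0.4142, 1, 0),  r_2 = (1, -2.4142, 0),  r_3 = (0, 0, -0.4142).
  v is orthogonal to every row, so take v ∝ r_1 × r_3 = ((1)·(-0.4142) - (0)·(0), (0)·(0) - (-0.4142)·(-0.4142), (-0.4142)·(0) - (1)·(0)) ≈ (-0.4142, -0.1716, 0).
  Rescale (multiply by -1 so the first nonzero entry is positive): u = (0.4142, 0.1716, 0).
  ||u|| = √((0.4142)² + (0.1716)² + (0)²) = √(0.201) ≈ 0.4483,  v_1 = u/||u|| ≈ (0.9239, 0.3827, 0) (||v_1|| = 1).

λ_1 = 8.4142,  λ_2 = 8,  λ_3 = 5.5858;  v_1 ≈ (0.9239, 0.3827, 0)


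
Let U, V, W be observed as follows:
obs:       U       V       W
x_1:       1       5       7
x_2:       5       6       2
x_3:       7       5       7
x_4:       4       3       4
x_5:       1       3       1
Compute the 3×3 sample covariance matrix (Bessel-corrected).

Step 1 — column means:
  mean(U) = (1 + 5 + 7 + 4 + 1) / 5 = 18/5 = 3.6
  mean(V) = (5 + 6 + 5 + 3 + 3) / 5 = 22/5 = 4.4
  mean(W) = (7 + 2 + 7 + 4 + 1) / 5 = 21/5 = 4.2

Step 2 — sample covariance S[i,j] = (1/(n-1)) · Σ_k (x_{k,i} - mean_i) · (x_{k,j} - mean_j), with n-1 = 4.
  S[U,U] = ((-2.6)·(-2.6) + (1.4)·(1.4) + (3.4)·(3.4) + (0.4)·(0.4) + (-2.6)·(-2.6)) / 4 = 27.2/4 = 6.8
  S[U,V] = ((-2.6)·(0.6) + (1.4)·(1.6) + (3.4)·(0.6) + (0.4)·(-1.4) + (-2.6)·(-1.4)) / 4 = 5.8/4 = 1.45
  S[U,W] = ((-2.6)·(2.8) + (1.4)·(-2.2) + (3.4)·(2.8) + (0.4)·(-0.2) + (-2.6)·(-3.2)) / 4 = 7.4/4 = 1.85
  S[V,V] = ((0.6)·(0.6) + (1.6)·(1.6) + (0.6)·(0.6) + (-1.4)·(-1.4) + (-1.4)·(-1.4)) / 4 = 7.2/4 = 1.8
  S[V,W] = ((0.6)·(2.8) + (1.6)·(-2.2) + (0.6)·(2.8) + (-1.4)·(-0.2) + (-1.4)·(-3.2)) / 4 = 4.6/4 = 1.15
  S[W,W] = ((2.8)·(2.8) + (-2.2)·(-2.2) + (2.8)·(2.8) + (-0.2)·(-0.2) + (-3.2)·(-3.2)) / 4 = 30.8/4 = 7.7

S is symmetric (S[j,i] = S[i,j]). Assembling:

S = [[6.8, 1.45, 1.85],
 [1.45, 1.8, 1.15],
 [1.85, 1.15, 7.7]]


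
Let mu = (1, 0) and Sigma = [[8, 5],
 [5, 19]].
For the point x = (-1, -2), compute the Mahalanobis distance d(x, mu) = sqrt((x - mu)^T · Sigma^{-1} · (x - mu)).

Step 1 — centre the observation: (x - mu) = (-2, -2).

Step 2 — invert Sigma. det(Sigma) = 8·19 - (5)² = 127.
  Sigma^{-1} = (1/det) · [[d, -b], [-b, a]] = [[0.1496, -0.0394],
 [-0.0394, 0.063]].

Step 3 — form the quadratic (x - mu)^T · Sigma^{-1} · (x - mu):
  Sigma^{-1} · (x - mu) = (-0.2205, -0.0472).
  (x - mu)^T · [Sigma^{-1} · (x - mu)] = (-2)·(-0.2205) + (-2)·(-0.0472) = 0.5354.

Step 4 — take square root: d = √(0.5354) ≈ 0.7317.

d(x, mu) = √(0.5354) ≈ 0.7317


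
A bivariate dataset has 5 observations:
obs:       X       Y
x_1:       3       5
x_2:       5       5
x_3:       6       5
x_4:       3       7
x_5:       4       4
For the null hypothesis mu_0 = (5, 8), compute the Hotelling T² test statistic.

Step 1 — sample mean vector:
  mean(X) = (3 + 5 + 6 + 3 + 4) / 5 = 21/5 = 4.2
  mean(Y) = (5 + 5 + 5 + 7 + 4) / 5 = 26/5 = 5.2
  x̄ = (4.2, 5.2),  deviation x̄ - mu_0 = (4.2, 5.2) - (5, 8) = (-0.8, -2.8).

Step 2 — sample covariance matrix, S[i,j] = (1/(n-1)) · Σ_k (x_{k,i} - mean_i) · (x_{k,j} - mean_j), divisor n-1 = 4:
  S[X,X] = ((-1.2)·(-1.2) + (0.8)·(0.8) + (1.8)·(1.8) + (-1.2)·(-1.2) + (-0.2)·(-0.2)) / 4 = 6.8/4 = 1.7
  S[X,Y] = ((-1.2)·(-0.2) + (0.8)·(-0.2) + (1.8)·(-0.2) + (-1.2)·(1.8) + (-0.2)·(-1.2)) / 4 = -2.2/4 = -0.55
  S[Y,Y] = ((-0.2)·(-0.2) + (-0.2)·(-0.2) + (-0.2)·(-0.2) + (1.8)·(1.8) + (-1.2)·(-1.2)) / 4 = 4.8/4 = 1.2
  S = [[1.7, -0.55],
 [-0.55, 1.2]].

Step 3 — invert S. det(S) = 1.7·1.2 - (-0.55)² = 1.7375.
  S^{-1} = (1/det) · [[d, -b], [-b, a]] = [[0.6906, 0.3165],
 [0.3165, 0.9784]].

Step 4 — quadratic form (x̄ - mu_0)^T · S^{-1} · (x̄ - mu_0):
  S^{-1} · (x̄ - mu_0) = (-1.4388, -2.9928),
  (x̄ - mu_0)^T · [...] = (-0.8)·(-1.4388) + (-2.8)·(-2.9928) = 9.5309.

Step 5 — scale by n: T² = 5 · 9.5309 = 47.6547.

T² ≈ 47.6547


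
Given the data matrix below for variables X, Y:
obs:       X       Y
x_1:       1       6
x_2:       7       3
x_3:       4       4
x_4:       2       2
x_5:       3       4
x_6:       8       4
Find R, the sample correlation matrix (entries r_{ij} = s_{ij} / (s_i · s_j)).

Step 1 — column means:
  mean(X) = (1 + 7 + 4 + 2 + 3 + 8) / 6 = 25/6 = 4.1667
  mean(Y) = (6 + 3 + 4 + 2 + 4 + 4) / 6 = 23/6 = 3.8333

Step 2 — sample variances and covariances s[i,j] = (1/(n-1)) · Σ_k (x_{k,i} - mean_i) · (x_{k,j} - mean_j), with n-1 = 5:
  s[X,X] = ((-3.1667)·(-3.1667) + (2.8333)·(2.8333) + (-0.1667)·(-0.1667) + (-2.1667)·(-2.1667) + (-1.1667)·(-1.1667) + (3.8333)·(3.8333)) / 5 = 38.8333/5 = 7.7667
  s[X,Y] = ((-3.1667)·(2.1667) + (2.8333)·(-0.8333) + (-0.1667)·(0.1667) + (-2.1667)·(-1.8333) + (-1.1667)·(0.1667) + (3.8333)·(0.1667)) / 5 = -4.8333/5 = -0.9667
  s[Y,Y] = ((2.1667)·(2.1667) + (-0.8333)·(-0.8333) + (0.1667)·(0.1667) + (-1.8333)·(-1.8333) + (0.1667)·(0.1667) + (0.1667)·(0.1667)) / 5 = 8.8333/5 = 1.7667
  Sample standard deviations s_i = √(s[i,i]):
  s(X) = √(7.7667) = 2.7869
  s(Y) = √(1.7667) = 1.3292

Step 3 — r_{ij} = s_{ij} / (s_i · s_j):
  r[X,X] = 1 (diagonal).
  r[X,Y] = -0.9667 / (2.7869 · 1.3292) = -0.9667 / 3.7042 = -0.261
  r[Y,Y] = 1 (diagonal).

R is symmetric with unit diagonal. Assembling:

R = [[1, -0.261],
 [-0.261, 1]]


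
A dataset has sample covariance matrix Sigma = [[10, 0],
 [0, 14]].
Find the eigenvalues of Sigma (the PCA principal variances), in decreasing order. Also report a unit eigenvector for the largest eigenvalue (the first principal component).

Step 1 — characteristic polynomial of 2×2 Sigma:
  det(Sigma - λI) = λ² - trace · λ + det = 0.
  trace = 10 + 14 = 24, det = 10·14 - (0)² = 140.
Step 2 — discriminant:
  Δ = trace² - 4·det = 576 - 560 = 16.
Step 3 — eigenvalues:
  λ = (trace ± √Δ)/2 = (24 ± 4)/2,
  λ_1 = 14,  λ_2 = 10.

Step 4 — unit eigenvector for λ_1: Sigma is diagonal, so its eigenvectors are the coordinate axes. λ_1 = 14 is the diagonal entry on the second coordinate axis, hence
  v_1 = (0, 1) (||v_1|| = 1).

λ_1 = 14,  λ_2 = 10;  v_1 ≈ (0, 1)


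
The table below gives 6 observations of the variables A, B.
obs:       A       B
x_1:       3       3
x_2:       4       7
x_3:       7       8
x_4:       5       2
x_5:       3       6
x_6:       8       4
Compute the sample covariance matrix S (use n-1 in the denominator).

Step 1 — column means:
  mean(A) = (3 + 4 + 7 + 5 + 3 + 8) / 6 = 30/6 = 5
  mean(B) = (3 + 7 + 8 + 2 + 6 + 4) / 6 = 30/6 = 5

Step 2 — sample covariance S[i,j] = (1/(n-1)) · Σ_k (x_{k,i} - mean_i) · (x_{k,j} - mean_j), with n-1 = 5.
  S[A,A] = ((-2)·(-2) + (-1)·(-1) + (2)·(2) + (0)·(0) + (-2)·(-2) + (3)·(3)) / 5 = 22/5 = 4.4
  S[A,B] = ((-2)·(-2) + (-1)·(2) + (2)·(3) + (0)·(-3) + (-2)·(1) + (3)·(-1)) / 5 = 3/5 = 0.6
  S[B,B] = ((-2)·(-2) + (2)·(2) + (3)·(3) + (-3)·(-3) + (1)·(1) + (-1)·(-1)) / 5 = 28/5 = 5.6

S is symmetric (S[j,i] = S[i,j]). Assembling:

S = [[4.4, 0.6],
 [0.6, 5.6]]


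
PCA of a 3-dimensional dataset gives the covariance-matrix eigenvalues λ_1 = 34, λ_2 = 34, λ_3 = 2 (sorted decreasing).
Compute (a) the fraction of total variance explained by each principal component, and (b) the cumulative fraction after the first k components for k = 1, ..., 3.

Step 1 — total variance = trace(Sigma) = Σ λ_i = 34 + 34 + 2 = 70.

Step 2 — fraction explained by component i = λ_i / Σ λ:
  PC1: 34/70 = 0.4857
  PC2: 34/70 = 0.4857
  PC3: 2/70 = 0.0286

Step 3 — cumulative fraction after k components = (λ_1 + ... + λ_k) / Σ λ:
  k = 1: 34/70 = 0.4857
  k = 2: (34 + 34)/70 = 68/70 = 0.9714
  k = 3: (34 + 34 + 2)/70 = 70/70 = 1

Summary (fraction, with percent):

explained: PC1 0.4857 (48.57%), PC2 0.4857 (48.57%), PC3 0.0286 (2.86%);  cumulative: 0.4857, 0.9714, 1


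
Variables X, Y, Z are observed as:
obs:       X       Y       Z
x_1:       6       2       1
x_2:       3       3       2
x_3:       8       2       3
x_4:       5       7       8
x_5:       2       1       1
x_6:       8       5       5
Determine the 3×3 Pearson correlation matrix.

Step 1 — column means:
  mean(X) = (6 + 3 + 8 + 5 + 2 + 8) / 6 = 32/6 = 5.3333
  mean(Y) = (2 + 3 + 2 + 7 + 1 + 5) / 6 = 20/6 = 3.3333
  mean(Z) = (1 + 2 + 3 + 8 + 1 + 5) / 6 = 20/6 = 3.3333

Step 2 — sample variances and covariances s[i,j] = (1/(n-1)) · Σ_k (x_{k,i} - mean_i) · (x_{k,j} - mean_j), with n-1 = 5:
  s[X,X] = ((0.6667)·(0.6667) + (-2.3333)·(-2.3333) + (2.6667)·(2.6667) + (-0.3333)·(-0.3333) + (-3.3333)·(-3.3333) + (2.6667)·(2.6667)) / 5 = 31.3333/5 = 6.2667
  s[X,Y] = ((0.6667)·(-1.3333) + (-2.3333)·(-0.3333) + (2.6667)·(-1.3333) + (-0.3333)·(3.6667) + (-3.3333)·(-2.3333) + (2.6667)·(1.6667)) / 5 = 7.3333/5 = 1.4667
  s[X,Z] = ((0.6667)·(-2.3333) + (-2.3333)·(-1.3333) + (2.6667)·(-0.3333) + (-0.3333)·(4.6667) + (-3.3333)·(-2.3333) + (2.6667)·(1.6667)) / 5 = 11.3333/5 = 2.2667
  s[Y,Y] = ((-1.3333)·(-1.3333) + (-0.3333)·(-0.3333) + (-1.3333)·(-1.3333) + (3.6667)·(3.6667) + (-2.3333)·(-2.3333) + (1.6667)·(1.6667)) / 5 = 25.3333/5 = 5.0667
  s[Y,Z] = ((-1.3333)·(-2.3333) + (-0.3333)·(-1.3333) + (-1.3333)·(-0.3333) + (3.6667)·(4.6667) + (-2.3333)·(-2.3333) + (1.6667)·(1.6667)) / 5 = 29.3333/5 = 5.8667
  s[Z,Z] = ((-2.3333)·(-2.3333) + (-1.3333)·(-1.3333) + (-0.3333)·(-0.3333) + (4.6667)·(4.6667) + (-2.3333)·(-2.3333) + (1.6667)·(1.6667)) / 5 = 37.3333/5 = 7.4667
  Sample standard deviations s_i = √(s[i,i]):
  s(X) = √(6.2667) = 2.5033
  s(Y) = √(5.0667) = 2.2509
  s(Z) = √(7.4667) = 2.7325

Step 3 — r_{ij} = s_{ij} / (s_i · s_j):
  r[X,X] = 1 (diagonal).
  r[X,Y] = 1.4667 / (2.5033 · 2.2509) = 1.4667 / 5.6348 = 0.2603
  r[X,Z] = 2.2667 / (2.5033 · 2.7325) = 2.2667 / 6.8404 = 0.3314
  r[Y,Y] = 1 (diagonal).
  r[Y,Z] = 5.8667 / (2.2509 · 2.7325) = 5.8667 / 6.1507 = 0.9538
  r[Z,Z] = 1 (diagonal).

R is symmetric with unit diagonal. Assembling:

R = [[1, 0.2603, 0.3314],
 [0.2603, 1, 0.9538],
 [0.3314, 0.9538, 1]]


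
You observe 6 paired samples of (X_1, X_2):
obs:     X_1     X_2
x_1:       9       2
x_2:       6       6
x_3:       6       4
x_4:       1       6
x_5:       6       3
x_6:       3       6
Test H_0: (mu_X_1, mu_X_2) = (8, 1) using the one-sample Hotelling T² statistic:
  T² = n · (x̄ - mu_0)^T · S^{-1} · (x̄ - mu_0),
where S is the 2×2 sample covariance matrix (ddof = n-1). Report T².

Step 1 — sample mean vector:
  mean(X_1) = (9 + 6 + 6 + 1 + 6 + 3) / 6 = 31/6 = 5.1667
  mean(X_2) = (2 + 6 + 4 + 6 + 3 + 6) / 6 = 27/6 = 4.5
  x̄ = (5.1667, 4.5),  deviation x̄ - mu_0 = (5.1667, 4.5) - (8, 1) = (-2.8333, 3.5).

Step 2 — sample covariance matrix, S[i,j] = (1/(n-1)) · Σ_k (x_{k,i} - mean_i) · (x_{k,j} - mean_j), divisor n-1 = 5:
  S[X_1,X_1] = ((3.8333)·(3.8333) + (0.8333)·(0.8333) + (0.8333)·(0.8333) + (-4.1667)·(-4.1667) + (0.8333)·(0.8333) + (-2.1667)·(-2.1667)) / 5 = 38.8333/5 = 7.7667
  S[X_1,X_2] = ((3.8333)·(-2.5) + (0.8333)·(1.5) + (0.8333)·(-0.5) + (-4.1667)·(1.5) + (0.8333)·(-1.5) + (-2.1667)·(1.5)) / 5 = -19.5/5 = -3.9
  S[X_2,X_2] = ((-2.5)·(-2.5) + (1.5)·(1.5) + (-0.5)·(-0.5) + (1.5)·(1.5) + (-1.5)·(-1.5) + (1.5)·(1.5)) / 5 = 15.5/5 = 3.1
  S = [[7.7667, -3.9],
 [-3.9, 3.1]].

Step 3 — invert S. det(S) = 7.7667·3.1 - (-3.9)² = 8.8667.
  S^{-1} = (1/det) · [[d, -b], [-b, a]] = [[0.3496, 0.4398],
 [0.4398, 0.8759]].

Step 4 — quadratic form (x̄ - mu_0)^T · S^{-1} · (x̄ - mu_0):
  S^{-1} · (x̄ - mu_0) = (0.5489, 1.8195),
  (x̄ - mu_0)^T · [...] = (-2.8333)·(0.5489) + (3.5)·(1.8195) = 4.8133.

Step 5 — scale by n: T² = 6 · 4.8133 = 28.8797.

T² ≈ 28.8797


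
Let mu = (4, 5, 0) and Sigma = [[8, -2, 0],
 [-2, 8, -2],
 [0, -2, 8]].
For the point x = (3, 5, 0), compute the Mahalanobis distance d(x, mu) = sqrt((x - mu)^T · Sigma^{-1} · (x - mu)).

Step 1 — centre the observation: (x - mu) = (-1, 0, 0).

Step 2 — invert Sigma (cofactor / det for 3×3, or solve directly):
  Sigma^{-1} = [[0.1339, 0.0357, 0.0089],
 [0.0357, 0.1429, 0.0357],
 [0.0089, 0.0357, 0.1339]].

Step 3 — form the quadratic (x - mu)^T · Sigma^{-1} · (x - mu):
  Sigma^{-1} · (x - mu) = (-0.1339, -0.0357, -0.0089).
  (x - mu)^T · [Sigma^{-1} · (x - mu)] = (-1)·(-0.1339) + (0)·(-0.0357) + (0)·(-0.0089) = 0.1339.

Step 4 — take square root: d = √(0.1339) ≈ 0.366.

d(x, mu) = √(0.1339) ≈ 0.366
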